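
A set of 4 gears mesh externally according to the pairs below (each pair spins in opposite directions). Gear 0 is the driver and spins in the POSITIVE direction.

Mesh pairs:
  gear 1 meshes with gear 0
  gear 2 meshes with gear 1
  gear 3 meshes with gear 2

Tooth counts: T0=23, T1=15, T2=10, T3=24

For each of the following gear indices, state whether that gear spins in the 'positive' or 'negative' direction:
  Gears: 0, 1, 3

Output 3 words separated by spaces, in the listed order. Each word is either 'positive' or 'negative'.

Gear 0 (driver): positive (depth 0)
  gear 1: meshes with gear 0 -> depth 1 -> negative (opposite of gear 0)
  gear 2: meshes with gear 1 -> depth 2 -> positive (opposite of gear 1)
  gear 3: meshes with gear 2 -> depth 3 -> negative (opposite of gear 2)
Queried indices 0, 1, 3 -> positive, negative, negative

Answer: positive negative negative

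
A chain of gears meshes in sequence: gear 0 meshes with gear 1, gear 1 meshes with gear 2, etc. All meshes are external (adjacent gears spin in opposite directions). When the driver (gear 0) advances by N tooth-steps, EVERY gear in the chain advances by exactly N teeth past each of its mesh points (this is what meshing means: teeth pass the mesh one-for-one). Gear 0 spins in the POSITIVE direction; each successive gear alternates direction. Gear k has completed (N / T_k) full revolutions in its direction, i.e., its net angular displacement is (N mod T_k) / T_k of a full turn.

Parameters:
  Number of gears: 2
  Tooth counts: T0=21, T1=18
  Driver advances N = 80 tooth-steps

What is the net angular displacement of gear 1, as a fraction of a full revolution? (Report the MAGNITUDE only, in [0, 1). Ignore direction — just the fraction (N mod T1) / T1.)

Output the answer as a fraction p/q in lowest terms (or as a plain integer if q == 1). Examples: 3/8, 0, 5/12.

Chain of 2 gears, tooth counts: [21, 18]
  gear 0: T0=21, direction=positive, advance = 80 mod 21 = 17 teeth = 17/21 turn
  gear 1: T1=18, direction=negative, advance = 80 mod 18 = 8 teeth = 8/18 turn
Gear 1: 80 mod 18 = 8
Fraction = 8 / 18 = 4/9 (gcd(8,18)=2) = 4/9

Answer: 4/9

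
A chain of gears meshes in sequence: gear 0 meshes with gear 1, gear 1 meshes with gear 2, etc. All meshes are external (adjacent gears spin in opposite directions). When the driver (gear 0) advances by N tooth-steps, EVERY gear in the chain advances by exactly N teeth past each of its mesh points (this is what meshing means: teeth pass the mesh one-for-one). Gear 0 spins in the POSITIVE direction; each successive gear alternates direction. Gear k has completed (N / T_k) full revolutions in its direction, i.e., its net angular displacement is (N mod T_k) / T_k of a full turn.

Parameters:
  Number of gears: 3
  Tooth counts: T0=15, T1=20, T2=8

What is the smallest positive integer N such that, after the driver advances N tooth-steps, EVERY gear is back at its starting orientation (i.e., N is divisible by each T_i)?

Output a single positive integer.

Gear k returns to start when N is a multiple of T_k.
All gears at start simultaneously when N is a common multiple of [15, 20, 8]; the smallest such N is lcm(15, 20, 8).
Start: lcm = T0 = 15
Fold in T1=20: gcd(15, 20) = 5; lcm(15, 20) = 15 * 20 / 5 = 300 / 5 = 60
Fold in T2=8: gcd(60, 8) = 4; lcm(60, 8) = 60 * 8 / 4 = 480 / 4 = 120
Full cycle length = 120

Answer: 120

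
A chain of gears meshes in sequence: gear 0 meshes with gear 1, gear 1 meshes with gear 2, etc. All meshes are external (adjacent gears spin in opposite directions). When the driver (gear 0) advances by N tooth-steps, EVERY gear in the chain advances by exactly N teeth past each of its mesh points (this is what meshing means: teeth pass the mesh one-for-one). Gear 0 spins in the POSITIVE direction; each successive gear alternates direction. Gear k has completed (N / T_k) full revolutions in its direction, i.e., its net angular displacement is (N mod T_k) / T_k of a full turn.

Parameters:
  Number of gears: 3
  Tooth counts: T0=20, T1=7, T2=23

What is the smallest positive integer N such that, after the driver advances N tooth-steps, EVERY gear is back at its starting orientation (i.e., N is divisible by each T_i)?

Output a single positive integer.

Gear k returns to start when N is a multiple of T_k.
All gears at start simultaneously when N is a common multiple of [20, 7, 23]; the smallest such N is lcm(20, 7, 23).
Start: lcm = T0 = 20
Fold in T1=7: gcd(20, 7) = 1; lcm(20, 7) = 20 * 7 / 1 = 140 / 1 = 140
Fold in T2=23: gcd(140, 23) = 1; lcm(140, 23) = 140 * 23 / 1 = 3220 / 1 = 3220
Full cycle length = 3220

Answer: 3220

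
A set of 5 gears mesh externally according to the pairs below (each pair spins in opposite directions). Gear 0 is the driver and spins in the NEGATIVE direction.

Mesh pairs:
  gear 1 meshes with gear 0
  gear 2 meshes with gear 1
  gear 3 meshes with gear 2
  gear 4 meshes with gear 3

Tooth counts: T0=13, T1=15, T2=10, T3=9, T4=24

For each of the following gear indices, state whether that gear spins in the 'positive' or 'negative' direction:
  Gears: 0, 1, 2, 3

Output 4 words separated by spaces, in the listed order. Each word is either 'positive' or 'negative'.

Gear 0 (driver): negative (depth 0)
  gear 1: meshes with gear 0 -> depth 1 -> positive (opposite of gear 0)
  gear 2: meshes with gear 1 -> depth 2 -> negative (opposite of gear 1)
  gear 3: meshes with gear 2 -> depth 3 -> positive (opposite of gear 2)
  gear 4: meshes with gear 3 -> depth 4 -> negative (opposite of gear 3)
Queried indices 0, 1, 2, 3 -> negative, positive, negative, positive

Answer: negative positive negative positive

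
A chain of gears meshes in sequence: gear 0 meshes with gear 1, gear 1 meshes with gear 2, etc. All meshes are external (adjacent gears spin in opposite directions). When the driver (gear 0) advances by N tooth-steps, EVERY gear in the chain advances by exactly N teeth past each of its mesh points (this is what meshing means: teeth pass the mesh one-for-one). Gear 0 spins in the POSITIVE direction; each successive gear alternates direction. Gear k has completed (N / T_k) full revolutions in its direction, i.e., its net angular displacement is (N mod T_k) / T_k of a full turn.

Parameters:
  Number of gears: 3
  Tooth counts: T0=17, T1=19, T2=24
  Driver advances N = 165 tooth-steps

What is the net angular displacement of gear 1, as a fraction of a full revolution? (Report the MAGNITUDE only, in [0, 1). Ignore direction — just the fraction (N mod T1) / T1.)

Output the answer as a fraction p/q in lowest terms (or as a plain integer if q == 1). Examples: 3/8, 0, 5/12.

Chain of 3 gears, tooth counts: [17, 19, 24]
  gear 0: T0=17, direction=positive, advance = 165 mod 17 = 12 teeth = 12/17 turn
  gear 1: T1=19, direction=negative, advance = 165 mod 19 = 13 teeth = 13/19 turn
  gear 2: T2=24, direction=positive, advance = 165 mod 24 = 21 teeth = 21/24 turn
Gear 1: 165 mod 19 = 13
Fraction = 13 / 19 = 13/19 (gcd(13,19)=1) = 13/19

Answer: 13/19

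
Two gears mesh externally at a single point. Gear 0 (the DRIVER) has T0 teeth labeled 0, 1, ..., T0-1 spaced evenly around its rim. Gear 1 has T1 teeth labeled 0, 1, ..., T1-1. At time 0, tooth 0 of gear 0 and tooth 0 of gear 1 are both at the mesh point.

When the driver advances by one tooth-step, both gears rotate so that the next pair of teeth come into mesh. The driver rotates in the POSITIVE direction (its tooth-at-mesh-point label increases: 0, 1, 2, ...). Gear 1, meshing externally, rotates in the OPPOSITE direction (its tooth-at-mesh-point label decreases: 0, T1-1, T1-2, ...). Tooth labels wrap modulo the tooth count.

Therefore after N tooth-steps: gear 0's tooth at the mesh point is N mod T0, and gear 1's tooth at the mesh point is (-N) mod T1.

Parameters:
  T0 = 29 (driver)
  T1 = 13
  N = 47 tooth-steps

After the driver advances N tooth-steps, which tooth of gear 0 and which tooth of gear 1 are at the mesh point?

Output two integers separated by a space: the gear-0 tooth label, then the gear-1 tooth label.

Answer: 18 5

Derivation:
Gear 0 (driver, T0=29): tooth at mesh = N mod T0
  47 = 1 * 29 + 18, so 47 mod 29 = 18
  gear 0 tooth = 18
Gear 1 (driven, T1=13): tooth at mesh = (-N) mod T1
  47 = 3 * 13 + 8, so 47 mod 13 = 8
  (-47) mod 13 = (-8) mod 13 = 13 - 8 = 5
Mesh after 47 steps: gear-0 tooth 18 meets gear-1 tooth 5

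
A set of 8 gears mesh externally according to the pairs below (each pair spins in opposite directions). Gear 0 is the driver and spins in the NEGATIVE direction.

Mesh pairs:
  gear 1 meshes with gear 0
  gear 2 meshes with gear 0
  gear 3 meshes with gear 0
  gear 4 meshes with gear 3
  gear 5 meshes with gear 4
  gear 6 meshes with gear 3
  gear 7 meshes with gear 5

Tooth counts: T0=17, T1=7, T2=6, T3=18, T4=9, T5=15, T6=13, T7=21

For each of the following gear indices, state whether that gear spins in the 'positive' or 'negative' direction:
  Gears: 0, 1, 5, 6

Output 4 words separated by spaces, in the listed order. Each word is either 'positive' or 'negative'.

Answer: negative positive positive negative

Derivation:
Gear 0 (driver): negative (depth 0)
  gear 1: meshes with gear 0 -> depth 1 -> positive (opposite of gear 0)
  gear 2: meshes with gear 0 -> depth 1 -> positive (opposite of gear 0)
  gear 3: meshes with gear 0 -> depth 1 -> positive (opposite of gear 0)
  gear 4: meshes with gear 3 -> depth 2 -> negative (opposite of gear 3)
  gear 5: meshes with gear 4 -> depth 3 -> positive (opposite of gear 4)
  gear 6: meshes with gear 3 -> depth 2 -> negative (opposite of gear 3)
  gear 7: meshes with gear 5 -> depth 4 -> negative (opposite of gear 5)
Queried indices 0, 1, 5, 6 -> negative, positive, positive, negative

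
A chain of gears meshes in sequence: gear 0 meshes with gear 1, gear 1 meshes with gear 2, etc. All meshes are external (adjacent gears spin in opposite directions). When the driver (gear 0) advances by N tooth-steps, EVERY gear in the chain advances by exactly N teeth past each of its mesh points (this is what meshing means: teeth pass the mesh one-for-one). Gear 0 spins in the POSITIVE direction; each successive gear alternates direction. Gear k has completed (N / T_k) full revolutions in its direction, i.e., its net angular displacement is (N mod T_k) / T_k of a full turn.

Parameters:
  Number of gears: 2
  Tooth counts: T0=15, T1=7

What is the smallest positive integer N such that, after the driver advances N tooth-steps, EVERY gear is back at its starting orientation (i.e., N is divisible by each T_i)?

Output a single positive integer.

Gear k returns to start when N is a multiple of T_k.
All gears at start simultaneously when N is a common multiple of [15, 7]; the smallest such N is lcm(15, 7).
Start: lcm = T0 = 15
Fold in T1=7: gcd(15, 7) = 1; lcm(15, 7) = 15 * 7 / 1 = 105 / 1 = 105
Full cycle length = 105

Answer: 105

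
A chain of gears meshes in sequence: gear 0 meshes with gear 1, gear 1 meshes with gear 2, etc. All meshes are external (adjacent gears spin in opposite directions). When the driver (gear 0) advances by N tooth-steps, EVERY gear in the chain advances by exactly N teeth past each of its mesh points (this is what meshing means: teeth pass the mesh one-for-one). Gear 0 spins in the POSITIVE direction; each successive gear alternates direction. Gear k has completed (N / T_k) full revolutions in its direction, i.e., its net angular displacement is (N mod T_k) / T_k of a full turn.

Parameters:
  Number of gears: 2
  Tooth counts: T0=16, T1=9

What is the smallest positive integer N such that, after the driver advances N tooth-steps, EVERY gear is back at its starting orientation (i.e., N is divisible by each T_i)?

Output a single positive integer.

Gear k returns to start when N is a multiple of T_k.
All gears at start simultaneously when N is a common multiple of [16, 9]; the smallest such N is lcm(16, 9).
Start: lcm = T0 = 16
Fold in T1=9: gcd(16, 9) = 1; lcm(16, 9) = 16 * 9 / 1 = 144 / 1 = 144
Full cycle length = 144

Answer: 144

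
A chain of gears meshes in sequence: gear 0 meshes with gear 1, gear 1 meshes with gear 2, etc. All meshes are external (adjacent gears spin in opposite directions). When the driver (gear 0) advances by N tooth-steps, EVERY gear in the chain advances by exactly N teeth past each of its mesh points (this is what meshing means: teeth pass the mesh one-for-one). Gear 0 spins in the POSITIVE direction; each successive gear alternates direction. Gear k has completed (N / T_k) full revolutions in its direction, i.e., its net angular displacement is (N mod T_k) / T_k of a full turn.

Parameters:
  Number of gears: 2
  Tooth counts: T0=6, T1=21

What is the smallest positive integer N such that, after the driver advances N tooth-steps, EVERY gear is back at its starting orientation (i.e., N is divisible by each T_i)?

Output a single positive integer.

Gear k returns to start when N is a multiple of T_k.
All gears at start simultaneously when N is a common multiple of [6, 21]; the smallest such N is lcm(6, 21).
Start: lcm = T0 = 6
Fold in T1=21: gcd(6, 21) = 3; lcm(6, 21) = 6 * 21 / 3 = 126 / 3 = 42
Full cycle length = 42

Answer: 42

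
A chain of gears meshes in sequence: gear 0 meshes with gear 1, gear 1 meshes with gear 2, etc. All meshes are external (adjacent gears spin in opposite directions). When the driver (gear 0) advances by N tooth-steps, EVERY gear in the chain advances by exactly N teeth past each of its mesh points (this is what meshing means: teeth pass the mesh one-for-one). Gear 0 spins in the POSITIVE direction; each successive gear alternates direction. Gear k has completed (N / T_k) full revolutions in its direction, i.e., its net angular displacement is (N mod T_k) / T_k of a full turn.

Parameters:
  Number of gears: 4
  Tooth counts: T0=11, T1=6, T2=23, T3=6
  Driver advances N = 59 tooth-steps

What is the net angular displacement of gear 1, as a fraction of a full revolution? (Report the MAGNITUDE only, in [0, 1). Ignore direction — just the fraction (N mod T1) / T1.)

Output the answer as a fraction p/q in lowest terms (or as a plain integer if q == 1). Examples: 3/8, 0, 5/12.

Answer: 5/6

Derivation:
Chain of 4 gears, tooth counts: [11, 6, 23, 6]
  gear 0: T0=11, direction=positive, advance = 59 mod 11 = 4 teeth = 4/11 turn
  gear 1: T1=6, direction=negative, advance = 59 mod 6 = 5 teeth = 5/6 turn
  gear 2: T2=23, direction=positive, advance = 59 mod 23 = 13 teeth = 13/23 turn
  gear 3: T3=6, direction=negative, advance = 59 mod 6 = 5 teeth = 5/6 turn
Gear 1: 59 mod 6 = 5
Fraction = 5 / 6 = 5/6 (gcd(5,6)=1) = 5/6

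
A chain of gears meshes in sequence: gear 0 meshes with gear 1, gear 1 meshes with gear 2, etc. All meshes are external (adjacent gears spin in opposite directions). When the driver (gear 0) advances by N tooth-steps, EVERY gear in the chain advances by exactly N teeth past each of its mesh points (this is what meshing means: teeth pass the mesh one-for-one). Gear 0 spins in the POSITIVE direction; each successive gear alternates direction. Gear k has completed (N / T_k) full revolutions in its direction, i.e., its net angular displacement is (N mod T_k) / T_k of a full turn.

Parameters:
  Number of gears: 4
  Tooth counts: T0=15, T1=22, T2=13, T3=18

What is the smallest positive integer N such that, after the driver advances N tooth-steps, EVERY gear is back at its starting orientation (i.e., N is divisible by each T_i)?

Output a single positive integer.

Answer: 12870

Derivation:
Gear k returns to start when N is a multiple of T_k.
All gears at start simultaneously when N is a common multiple of [15, 22, 13, 18]; the smallest such N is lcm(15, 22, 13, 18).
Start: lcm = T0 = 15
Fold in T1=22: gcd(15, 22) = 1; lcm(15, 22) = 15 * 22 / 1 = 330 / 1 = 330
Fold in T2=13: gcd(330, 13) = 1; lcm(330, 13) = 330 * 13 / 1 = 4290 / 1 = 4290
Fold in T3=18: gcd(4290, 18) = 6; lcm(4290, 18) = 4290 * 18 / 6 = 77220 / 6 = 12870
Full cycle length = 12870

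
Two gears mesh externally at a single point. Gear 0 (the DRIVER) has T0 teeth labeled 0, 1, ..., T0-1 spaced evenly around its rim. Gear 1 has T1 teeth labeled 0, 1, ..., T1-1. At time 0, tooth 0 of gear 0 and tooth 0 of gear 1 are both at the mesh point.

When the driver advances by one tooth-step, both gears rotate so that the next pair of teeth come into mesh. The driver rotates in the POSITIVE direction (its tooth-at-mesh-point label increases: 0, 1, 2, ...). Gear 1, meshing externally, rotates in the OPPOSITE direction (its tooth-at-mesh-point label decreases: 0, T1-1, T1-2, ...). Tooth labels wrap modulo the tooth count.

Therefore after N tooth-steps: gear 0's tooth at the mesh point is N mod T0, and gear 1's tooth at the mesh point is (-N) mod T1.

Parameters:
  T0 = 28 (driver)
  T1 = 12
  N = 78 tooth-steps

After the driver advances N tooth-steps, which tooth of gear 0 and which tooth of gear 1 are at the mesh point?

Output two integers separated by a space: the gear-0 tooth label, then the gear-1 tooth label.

Answer: 22 6

Derivation:
Gear 0 (driver, T0=28): tooth at mesh = N mod T0
  78 = 2 * 28 + 22, so 78 mod 28 = 22
  gear 0 tooth = 22
Gear 1 (driven, T1=12): tooth at mesh = (-N) mod T1
  78 = 6 * 12 + 6, so 78 mod 12 = 6
  (-78) mod 12 = (-6) mod 12 = 12 - 6 = 6
Mesh after 78 steps: gear-0 tooth 22 meets gear-1 tooth 6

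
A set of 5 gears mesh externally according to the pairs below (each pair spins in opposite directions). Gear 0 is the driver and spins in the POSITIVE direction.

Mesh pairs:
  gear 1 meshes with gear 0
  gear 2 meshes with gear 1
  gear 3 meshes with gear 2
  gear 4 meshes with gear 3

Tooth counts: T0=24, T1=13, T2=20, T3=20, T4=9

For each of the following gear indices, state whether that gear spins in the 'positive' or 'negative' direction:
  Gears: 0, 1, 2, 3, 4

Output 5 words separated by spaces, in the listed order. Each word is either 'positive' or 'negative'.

Answer: positive negative positive negative positive

Derivation:
Gear 0 (driver): positive (depth 0)
  gear 1: meshes with gear 0 -> depth 1 -> negative (opposite of gear 0)
  gear 2: meshes with gear 1 -> depth 2 -> positive (opposite of gear 1)
  gear 3: meshes with gear 2 -> depth 3 -> negative (opposite of gear 2)
  gear 4: meshes with gear 3 -> depth 4 -> positive (opposite of gear 3)
Queried indices 0, 1, 2, 3, 4 -> positive, negative, positive, negative, positive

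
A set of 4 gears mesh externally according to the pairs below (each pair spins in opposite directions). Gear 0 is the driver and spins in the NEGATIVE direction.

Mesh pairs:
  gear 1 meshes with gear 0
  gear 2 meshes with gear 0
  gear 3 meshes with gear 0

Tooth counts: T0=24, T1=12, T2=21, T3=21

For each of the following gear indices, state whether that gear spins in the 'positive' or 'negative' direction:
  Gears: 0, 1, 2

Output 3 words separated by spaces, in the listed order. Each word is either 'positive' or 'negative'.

Gear 0 (driver): negative (depth 0)
  gear 1: meshes with gear 0 -> depth 1 -> positive (opposite of gear 0)
  gear 2: meshes with gear 0 -> depth 1 -> positive (opposite of gear 0)
  gear 3: meshes with gear 0 -> depth 1 -> positive (opposite of gear 0)
Queried indices 0, 1, 2 -> negative, positive, positive

Answer: negative positive positive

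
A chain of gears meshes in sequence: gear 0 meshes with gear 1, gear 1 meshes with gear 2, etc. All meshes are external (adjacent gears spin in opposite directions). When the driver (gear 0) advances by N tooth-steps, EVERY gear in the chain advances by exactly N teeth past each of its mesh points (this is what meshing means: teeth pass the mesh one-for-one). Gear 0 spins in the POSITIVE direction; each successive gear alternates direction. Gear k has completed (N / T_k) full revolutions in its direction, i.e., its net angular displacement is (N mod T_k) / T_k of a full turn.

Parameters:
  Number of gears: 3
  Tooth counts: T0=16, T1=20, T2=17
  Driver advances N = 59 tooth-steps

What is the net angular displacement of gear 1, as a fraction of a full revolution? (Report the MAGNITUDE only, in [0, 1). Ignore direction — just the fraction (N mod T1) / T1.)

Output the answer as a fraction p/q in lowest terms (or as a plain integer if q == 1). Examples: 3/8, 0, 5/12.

Chain of 3 gears, tooth counts: [16, 20, 17]
  gear 0: T0=16, direction=positive, advance = 59 mod 16 = 11 teeth = 11/16 turn
  gear 1: T1=20, direction=negative, advance = 59 mod 20 = 19 teeth = 19/20 turn
  gear 2: T2=17, direction=positive, advance = 59 mod 17 = 8 teeth = 8/17 turn
Gear 1: 59 mod 20 = 19
Fraction = 19 / 20 = 19/20 (gcd(19,20)=1) = 19/20

Answer: 19/20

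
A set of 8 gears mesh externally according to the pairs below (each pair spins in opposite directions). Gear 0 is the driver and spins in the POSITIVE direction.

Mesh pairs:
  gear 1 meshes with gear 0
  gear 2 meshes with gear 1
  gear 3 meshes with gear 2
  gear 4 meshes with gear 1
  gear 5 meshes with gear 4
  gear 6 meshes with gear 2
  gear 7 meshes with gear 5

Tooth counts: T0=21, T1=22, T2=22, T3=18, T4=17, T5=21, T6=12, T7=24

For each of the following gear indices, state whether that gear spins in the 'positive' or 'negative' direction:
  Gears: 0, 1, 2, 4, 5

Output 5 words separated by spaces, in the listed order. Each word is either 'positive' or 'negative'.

Gear 0 (driver): positive (depth 0)
  gear 1: meshes with gear 0 -> depth 1 -> negative (opposite of gear 0)
  gear 2: meshes with gear 1 -> depth 2 -> positive (opposite of gear 1)
  gear 3: meshes with gear 2 -> depth 3 -> negative (opposite of gear 2)
  gear 4: meshes with gear 1 -> depth 2 -> positive (opposite of gear 1)
  gear 5: meshes with gear 4 -> depth 3 -> negative (opposite of gear 4)
  gear 6: meshes with gear 2 -> depth 3 -> negative (opposite of gear 2)
  gear 7: meshes with gear 5 -> depth 4 -> positive (opposite of gear 5)
Queried indices 0, 1, 2, 4, 5 -> positive, negative, positive, positive, negative

Answer: positive negative positive positive negative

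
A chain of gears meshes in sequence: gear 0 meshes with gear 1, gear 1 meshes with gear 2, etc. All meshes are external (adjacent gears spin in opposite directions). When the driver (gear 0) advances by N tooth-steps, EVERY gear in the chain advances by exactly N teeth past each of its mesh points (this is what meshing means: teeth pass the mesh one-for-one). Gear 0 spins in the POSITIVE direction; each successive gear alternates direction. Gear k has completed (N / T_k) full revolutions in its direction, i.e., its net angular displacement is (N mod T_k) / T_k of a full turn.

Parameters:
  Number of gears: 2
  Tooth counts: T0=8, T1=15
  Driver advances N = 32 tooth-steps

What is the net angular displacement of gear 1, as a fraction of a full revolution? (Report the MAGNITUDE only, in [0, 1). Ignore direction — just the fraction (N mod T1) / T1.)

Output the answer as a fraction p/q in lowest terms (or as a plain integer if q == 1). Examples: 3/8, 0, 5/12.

Chain of 2 gears, tooth counts: [8, 15]
  gear 0: T0=8, direction=positive, advance = 32 mod 8 = 0 teeth = 0/8 turn
  gear 1: T1=15, direction=negative, advance = 32 mod 15 = 2 teeth = 2/15 turn
Gear 1: 32 mod 15 = 2
Fraction = 2 / 15 = 2/15 (gcd(2,15)=1) = 2/15

Answer: 2/15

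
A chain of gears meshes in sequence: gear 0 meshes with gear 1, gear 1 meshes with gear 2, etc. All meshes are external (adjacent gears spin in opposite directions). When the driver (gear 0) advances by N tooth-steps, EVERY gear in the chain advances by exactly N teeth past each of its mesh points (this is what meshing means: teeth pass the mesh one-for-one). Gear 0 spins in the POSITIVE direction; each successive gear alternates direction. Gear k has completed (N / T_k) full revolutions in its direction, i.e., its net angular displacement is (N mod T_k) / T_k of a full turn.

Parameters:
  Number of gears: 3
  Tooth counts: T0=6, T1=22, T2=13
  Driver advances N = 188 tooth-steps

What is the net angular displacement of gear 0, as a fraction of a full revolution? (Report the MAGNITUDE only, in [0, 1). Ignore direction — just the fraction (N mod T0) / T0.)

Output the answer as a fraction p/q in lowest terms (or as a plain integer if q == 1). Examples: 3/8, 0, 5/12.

Answer: 1/3

Derivation:
Chain of 3 gears, tooth counts: [6, 22, 13]
  gear 0: T0=6, direction=positive, advance = 188 mod 6 = 2 teeth = 2/6 turn
  gear 1: T1=22, direction=negative, advance = 188 mod 22 = 12 teeth = 12/22 turn
  gear 2: T2=13, direction=positive, advance = 188 mod 13 = 6 teeth = 6/13 turn
Gear 0: 188 mod 6 = 2
Fraction = 2 / 6 = 1/3 (gcd(2,6)=2) = 1/3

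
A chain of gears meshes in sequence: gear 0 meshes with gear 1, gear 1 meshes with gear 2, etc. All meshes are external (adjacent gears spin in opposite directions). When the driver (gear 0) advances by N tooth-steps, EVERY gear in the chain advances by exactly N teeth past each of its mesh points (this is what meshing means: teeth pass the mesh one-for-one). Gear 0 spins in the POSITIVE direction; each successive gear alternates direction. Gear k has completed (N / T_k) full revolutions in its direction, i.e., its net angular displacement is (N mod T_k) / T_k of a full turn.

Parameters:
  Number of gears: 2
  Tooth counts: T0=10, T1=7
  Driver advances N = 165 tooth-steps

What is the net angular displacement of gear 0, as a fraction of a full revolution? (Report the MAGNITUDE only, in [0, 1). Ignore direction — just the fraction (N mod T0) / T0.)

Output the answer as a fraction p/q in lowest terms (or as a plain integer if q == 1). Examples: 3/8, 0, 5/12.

Chain of 2 gears, tooth counts: [10, 7]
  gear 0: T0=10, direction=positive, advance = 165 mod 10 = 5 teeth = 5/10 turn
  gear 1: T1=7, direction=negative, advance = 165 mod 7 = 4 teeth = 4/7 turn
Gear 0: 165 mod 10 = 5
Fraction = 5 / 10 = 1/2 (gcd(5,10)=5) = 1/2

Answer: 1/2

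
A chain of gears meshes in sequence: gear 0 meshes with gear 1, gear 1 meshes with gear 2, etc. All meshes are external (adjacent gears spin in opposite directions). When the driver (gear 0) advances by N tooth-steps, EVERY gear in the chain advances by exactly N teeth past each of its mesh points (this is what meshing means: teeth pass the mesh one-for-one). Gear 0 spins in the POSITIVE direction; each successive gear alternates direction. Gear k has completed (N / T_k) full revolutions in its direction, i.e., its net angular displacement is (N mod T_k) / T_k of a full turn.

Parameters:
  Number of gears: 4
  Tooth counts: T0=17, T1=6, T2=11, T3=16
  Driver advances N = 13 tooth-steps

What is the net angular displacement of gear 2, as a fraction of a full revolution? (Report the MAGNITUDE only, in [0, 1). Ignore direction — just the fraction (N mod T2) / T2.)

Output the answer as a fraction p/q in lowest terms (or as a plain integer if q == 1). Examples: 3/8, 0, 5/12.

Chain of 4 gears, tooth counts: [17, 6, 11, 16]
  gear 0: T0=17, direction=positive, advance = 13 mod 17 = 13 teeth = 13/17 turn
  gear 1: T1=6, direction=negative, advance = 13 mod 6 = 1 teeth = 1/6 turn
  gear 2: T2=11, direction=positive, advance = 13 mod 11 = 2 teeth = 2/11 turn
  gear 3: T3=16, direction=negative, advance = 13 mod 16 = 13 teeth = 13/16 turn
Gear 2: 13 mod 11 = 2
Fraction = 2 / 11 = 2/11 (gcd(2,11)=1) = 2/11

Answer: 2/11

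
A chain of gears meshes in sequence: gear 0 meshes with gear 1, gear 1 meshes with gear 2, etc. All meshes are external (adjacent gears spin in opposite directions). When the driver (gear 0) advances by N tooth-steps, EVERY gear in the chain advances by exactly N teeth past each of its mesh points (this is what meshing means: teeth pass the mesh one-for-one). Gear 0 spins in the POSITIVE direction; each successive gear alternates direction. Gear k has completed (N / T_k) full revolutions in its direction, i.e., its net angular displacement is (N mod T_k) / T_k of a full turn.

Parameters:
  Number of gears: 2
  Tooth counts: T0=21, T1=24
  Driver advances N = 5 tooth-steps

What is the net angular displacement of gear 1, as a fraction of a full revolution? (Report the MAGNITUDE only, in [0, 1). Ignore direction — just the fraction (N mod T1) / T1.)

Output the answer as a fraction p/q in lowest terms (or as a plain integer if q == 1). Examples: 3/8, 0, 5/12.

Chain of 2 gears, tooth counts: [21, 24]
  gear 0: T0=21, direction=positive, advance = 5 mod 21 = 5 teeth = 5/21 turn
  gear 1: T1=24, direction=negative, advance = 5 mod 24 = 5 teeth = 5/24 turn
Gear 1: 5 mod 24 = 5
Fraction = 5 / 24 = 5/24 (gcd(5,24)=1) = 5/24

Answer: 5/24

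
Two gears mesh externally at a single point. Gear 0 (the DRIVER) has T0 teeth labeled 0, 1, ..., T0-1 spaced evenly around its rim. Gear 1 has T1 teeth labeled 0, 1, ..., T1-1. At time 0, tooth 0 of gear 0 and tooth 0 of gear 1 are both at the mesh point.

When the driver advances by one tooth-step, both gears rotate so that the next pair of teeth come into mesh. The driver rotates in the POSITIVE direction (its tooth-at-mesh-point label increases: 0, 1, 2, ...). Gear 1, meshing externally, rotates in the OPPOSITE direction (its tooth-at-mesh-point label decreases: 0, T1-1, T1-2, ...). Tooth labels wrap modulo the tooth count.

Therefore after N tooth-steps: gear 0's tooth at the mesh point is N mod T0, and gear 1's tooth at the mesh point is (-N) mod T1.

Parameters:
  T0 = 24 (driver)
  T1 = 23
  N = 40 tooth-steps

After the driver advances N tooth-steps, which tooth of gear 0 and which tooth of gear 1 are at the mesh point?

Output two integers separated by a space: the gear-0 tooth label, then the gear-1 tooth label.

Answer: 16 6

Derivation:
Gear 0 (driver, T0=24): tooth at mesh = N mod T0
  40 = 1 * 24 + 16, so 40 mod 24 = 16
  gear 0 tooth = 16
Gear 1 (driven, T1=23): tooth at mesh = (-N) mod T1
  40 = 1 * 23 + 17, so 40 mod 23 = 17
  (-40) mod 23 = (-17) mod 23 = 23 - 17 = 6
Mesh after 40 steps: gear-0 tooth 16 meets gear-1 tooth 6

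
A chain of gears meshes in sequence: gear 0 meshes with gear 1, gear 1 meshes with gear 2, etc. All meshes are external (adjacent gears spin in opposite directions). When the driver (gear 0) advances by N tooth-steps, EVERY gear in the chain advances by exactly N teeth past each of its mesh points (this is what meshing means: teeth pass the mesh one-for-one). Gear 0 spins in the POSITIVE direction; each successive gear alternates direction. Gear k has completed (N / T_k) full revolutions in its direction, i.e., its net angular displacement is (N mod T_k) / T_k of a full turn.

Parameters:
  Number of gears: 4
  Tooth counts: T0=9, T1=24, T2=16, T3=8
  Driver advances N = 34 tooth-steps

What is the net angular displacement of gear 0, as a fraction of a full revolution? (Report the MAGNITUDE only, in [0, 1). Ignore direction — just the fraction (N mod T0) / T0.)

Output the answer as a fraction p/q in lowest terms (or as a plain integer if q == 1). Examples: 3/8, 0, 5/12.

Answer: 7/9

Derivation:
Chain of 4 gears, tooth counts: [9, 24, 16, 8]
  gear 0: T0=9, direction=positive, advance = 34 mod 9 = 7 teeth = 7/9 turn
  gear 1: T1=24, direction=negative, advance = 34 mod 24 = 10 teeth = 10/24 turn
  gear 2: T2=16, direction=positive, advance = 34 mod 16 = 2 teeth = 2/16 turn
  gear 3: T3=8, direction=negative, advance = 34 mod 8 = 2 teeth = 2/8 turn
Gear 0: 34 mod 9 = 7
Fraction = 7 / 9 = 7/9 (gcd(7,9)=1) = 7/9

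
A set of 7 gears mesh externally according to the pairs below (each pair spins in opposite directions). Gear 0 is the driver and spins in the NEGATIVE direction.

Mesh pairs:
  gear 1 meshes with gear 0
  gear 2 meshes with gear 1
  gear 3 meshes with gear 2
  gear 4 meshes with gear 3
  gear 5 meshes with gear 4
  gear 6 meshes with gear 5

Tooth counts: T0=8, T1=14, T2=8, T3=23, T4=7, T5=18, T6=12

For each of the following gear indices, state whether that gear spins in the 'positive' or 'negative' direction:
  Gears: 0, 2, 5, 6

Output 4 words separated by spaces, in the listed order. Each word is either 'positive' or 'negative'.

Answer: negative negative positive negative

Derivation:
Gear 0 (driver): negative (depth 0)
  gear 1: meshes with gear 0 -> depth 1 -> positive (opposite of gear 0)
  gear 2: meshes with gear 1 -> depth 2 -> negative (opposite of gear 1)
  gear 3: meshes with gear 2 -> depth 3 -> positive (opposite of gear 2)
  gear 4: meshes with gear 3 -> depth 4 -> negative (opposite of gear 3)
  gear 5: meshes with gear 4 -> depth 5 -> positive (opposite of gear 4)
  gear 6: meshes with gear 5 -> depth 6 -> negative (opposite of gear 5)
Queried indices 0, 2, 5, 6 -> negative, negative, positive, negative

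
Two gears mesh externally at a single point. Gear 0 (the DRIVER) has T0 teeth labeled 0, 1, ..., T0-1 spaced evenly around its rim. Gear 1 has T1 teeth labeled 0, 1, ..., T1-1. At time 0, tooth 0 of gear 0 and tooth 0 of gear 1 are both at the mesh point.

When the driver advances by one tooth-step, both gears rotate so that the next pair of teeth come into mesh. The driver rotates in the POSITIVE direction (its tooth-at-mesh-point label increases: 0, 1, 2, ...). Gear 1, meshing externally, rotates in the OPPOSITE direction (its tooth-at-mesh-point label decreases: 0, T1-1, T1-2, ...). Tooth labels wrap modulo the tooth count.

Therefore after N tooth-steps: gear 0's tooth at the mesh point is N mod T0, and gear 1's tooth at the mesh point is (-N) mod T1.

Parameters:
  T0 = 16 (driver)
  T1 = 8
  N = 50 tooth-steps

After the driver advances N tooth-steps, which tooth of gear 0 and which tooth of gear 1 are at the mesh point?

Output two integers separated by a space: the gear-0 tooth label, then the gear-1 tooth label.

Gear 0 (driver, T0=16): tooth at mesh = N mod T0
  50 = 3 * 16 + 2, so 50 mod 16 = 2
  gear 0 tooth = 2
Gear 1 (driven, T1=8): tooth at mesh = (-N) mod T1
  50 = 6 * 8 + 2, so 50 mod 8 = 2
  (-50) mod 8 = (-2) mod 8 = 8 - 2 = 6
Mesh after 50 steps: gear-0 tooth 2 meets gear-1 tooth 6

Answer: 2 6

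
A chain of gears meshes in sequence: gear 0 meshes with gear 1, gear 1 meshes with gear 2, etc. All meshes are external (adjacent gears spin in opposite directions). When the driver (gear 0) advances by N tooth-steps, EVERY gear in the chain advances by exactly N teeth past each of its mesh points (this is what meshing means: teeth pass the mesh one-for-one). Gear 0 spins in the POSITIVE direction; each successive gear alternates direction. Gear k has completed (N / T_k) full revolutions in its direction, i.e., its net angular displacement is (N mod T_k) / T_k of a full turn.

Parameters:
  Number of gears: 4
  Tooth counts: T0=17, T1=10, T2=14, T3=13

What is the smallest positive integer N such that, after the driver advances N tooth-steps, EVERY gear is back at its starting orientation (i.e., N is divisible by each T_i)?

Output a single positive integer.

Answer: 15470

Derivation:
Gear k returns to start when N is a multiple of T_k.
All gears at start simultaneously when N is a common multiple of [17, 10, 14, 13]; the smallest such N is lcm(17, 10, 14, 13).
Start: lcm = T0 = 17
Fold in T1=10: gcd(17, 10) = 1; lcm(17, 10) = 17 * 10 / 1 = 170 / 1 = 170
Fold in T2=14: gcd(170, 14) = 2; lcm(170, 14) = 170 * 14 / 2 = 2380 / 2 = 1190
Fold in T3=13: gcd(1190, 13) = 1; lcm(1190, 13) = 1190 * 13 / 1 = 15470 / 1 = 15470
Full cycle length = 15470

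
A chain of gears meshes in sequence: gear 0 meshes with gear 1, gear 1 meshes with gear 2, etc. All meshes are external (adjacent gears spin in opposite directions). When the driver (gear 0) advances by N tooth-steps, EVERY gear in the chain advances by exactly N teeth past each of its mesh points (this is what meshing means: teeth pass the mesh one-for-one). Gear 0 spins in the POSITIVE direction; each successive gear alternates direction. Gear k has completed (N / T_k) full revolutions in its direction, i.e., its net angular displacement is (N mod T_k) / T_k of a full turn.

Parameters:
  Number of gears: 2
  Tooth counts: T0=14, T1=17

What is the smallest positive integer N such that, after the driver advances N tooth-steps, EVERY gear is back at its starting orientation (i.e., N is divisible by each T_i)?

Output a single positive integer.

Answer: 238

Derivation:
Gear k returns to start when N is a multiple of T_k.
All gears at start simultaneously when N is a common multiple of [14, 17]; the smallest such N is lcm(14, 17).
Start: lcm = T0 = 14
Fold in T1=17: gcd(14, 17) = 1; lcm(14, 17) = 14 * 17 / 1 = 238 / 1 = 238
Full cycle length = 238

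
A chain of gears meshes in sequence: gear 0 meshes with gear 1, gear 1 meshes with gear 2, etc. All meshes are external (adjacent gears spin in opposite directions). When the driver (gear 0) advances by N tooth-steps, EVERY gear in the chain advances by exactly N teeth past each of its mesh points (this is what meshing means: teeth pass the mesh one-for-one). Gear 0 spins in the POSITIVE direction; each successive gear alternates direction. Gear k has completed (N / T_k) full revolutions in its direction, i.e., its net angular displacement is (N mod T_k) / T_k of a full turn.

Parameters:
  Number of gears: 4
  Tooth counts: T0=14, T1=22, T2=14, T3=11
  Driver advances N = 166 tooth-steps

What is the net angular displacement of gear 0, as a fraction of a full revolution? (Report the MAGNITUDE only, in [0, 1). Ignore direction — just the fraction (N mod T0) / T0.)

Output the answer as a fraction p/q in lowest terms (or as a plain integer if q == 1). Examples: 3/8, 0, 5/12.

Chain of 4 gears, tooth counts: [14, 22, 14, 11]
  gear 0: T0=14, direction=positive, advance = 166 mod 14 = 12 teeth = 12/14 turn
  gear 1: T1=22, direction=negative, advance = 166 mod 22 = 12 teeth = 12/22 turn
  gear 2: T2=14, direction=positive, advance = 166 mod 14 = 12 teeth = 12/14 turn
  gear 3: T3=11, direction=negative, advance = 166 mod 11 = 1 teeth = 1/11 turn
Gear 0: 166 mod 14 = 12
Fraction = 12 / 14 = 6/7 (gcd(12,14)=2) = 6/7

Answer: 6/7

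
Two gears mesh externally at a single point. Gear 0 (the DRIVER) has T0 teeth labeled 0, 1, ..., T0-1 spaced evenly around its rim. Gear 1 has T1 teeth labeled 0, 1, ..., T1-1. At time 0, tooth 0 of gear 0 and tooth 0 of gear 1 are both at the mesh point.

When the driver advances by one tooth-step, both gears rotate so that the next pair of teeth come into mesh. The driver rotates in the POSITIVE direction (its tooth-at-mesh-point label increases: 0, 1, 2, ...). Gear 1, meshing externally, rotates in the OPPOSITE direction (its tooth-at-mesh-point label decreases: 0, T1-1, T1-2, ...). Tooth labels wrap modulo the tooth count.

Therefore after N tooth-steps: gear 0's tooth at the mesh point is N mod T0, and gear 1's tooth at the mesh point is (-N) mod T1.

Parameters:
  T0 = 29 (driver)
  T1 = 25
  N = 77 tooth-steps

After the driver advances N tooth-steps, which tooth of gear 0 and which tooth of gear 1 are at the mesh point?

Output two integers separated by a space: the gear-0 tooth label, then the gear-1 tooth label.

Gear 0 (driver, T0=29): tooth at mesh = N mod T0
  77 = 2 * 29 + 19, so 77 mod 29 = 19
  gear 0 tooth = 19
Gear 1 (driven, T1=25): tooth at mesh = (-N) mod T1
  77 = 3 * 25 + 2, so 77 mod 25 = 2
  (-77) mod 25 = (-2) mod 25 = 25 - 2 = 23
Mesh after 77 steps: gear-0 tooth 19 meets gear-1 tooth 23

Answer: 19 23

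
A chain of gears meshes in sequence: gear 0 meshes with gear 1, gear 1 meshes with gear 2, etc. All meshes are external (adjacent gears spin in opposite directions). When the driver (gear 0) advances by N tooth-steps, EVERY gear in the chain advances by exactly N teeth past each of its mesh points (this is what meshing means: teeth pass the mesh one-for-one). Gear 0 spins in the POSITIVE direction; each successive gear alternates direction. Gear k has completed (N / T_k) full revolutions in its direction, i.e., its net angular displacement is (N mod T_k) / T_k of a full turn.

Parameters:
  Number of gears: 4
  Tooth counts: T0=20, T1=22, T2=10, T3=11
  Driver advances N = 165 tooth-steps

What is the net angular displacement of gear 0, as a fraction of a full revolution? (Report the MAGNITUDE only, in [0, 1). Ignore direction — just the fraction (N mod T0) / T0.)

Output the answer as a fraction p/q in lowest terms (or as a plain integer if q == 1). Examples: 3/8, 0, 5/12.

Chain of 4 gears, tooth counts: [20, 22, 10, 11]
  gear 0: T0=20, direction=positive, advance = 165 mod 20 = 5 teeth = 5/20 turn
  gear 1: T1=22, direction=negative, advance = 165 mod 22 = 11 teeth = 11/22 turn
  gear 2: T2=10, direction=positive, advance = 165 mod 10 = 5 teeth = 5/10 turn
  gear 3: T3=11, direction=negative, advance = 165 mod 11 = 0 teeth = 0/11 turn
Gear 0: 165 mod 20 = 5
Fraction = 5 / 20 = 1/4 (gcd(5,20)=5) = 1/4

Answer: 1/4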